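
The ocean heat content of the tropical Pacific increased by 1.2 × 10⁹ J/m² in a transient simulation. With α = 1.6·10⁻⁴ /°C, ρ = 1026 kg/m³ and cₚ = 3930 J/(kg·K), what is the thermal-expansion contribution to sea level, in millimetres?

Δh = αQ/(ρcₚ) = 1.6×10⁻⁴ × 1.2×10⁹ / (1026 × 3930) ≈ 0.047617 m

Δh ≈ 48 mm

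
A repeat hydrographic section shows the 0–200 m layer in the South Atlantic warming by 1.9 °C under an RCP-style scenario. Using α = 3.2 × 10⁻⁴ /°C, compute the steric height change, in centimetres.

Δh = 12 cm

Δh = αΔT·H = 3.2×10⁻⁴ × 1.9 × 200 = 0.12160 m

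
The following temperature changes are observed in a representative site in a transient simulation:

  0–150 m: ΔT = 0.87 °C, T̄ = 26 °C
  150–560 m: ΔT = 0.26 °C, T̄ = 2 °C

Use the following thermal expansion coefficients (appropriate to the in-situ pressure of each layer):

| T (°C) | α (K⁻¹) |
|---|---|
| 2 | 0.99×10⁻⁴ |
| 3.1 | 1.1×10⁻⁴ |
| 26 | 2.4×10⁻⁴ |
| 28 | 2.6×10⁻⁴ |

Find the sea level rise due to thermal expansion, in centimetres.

4.19 cm

Layer 1 at 26 °C → α = 2.4×10⁻⁴ K⁻¹
Layer 2 at 2 °C → α = 0.99×10⁻⁴ K⁻¹
0–150 m: 150 × 2.4×10⁻⁴ × 0.87 = 0.03132 m
Layer 2: 0.99×10⁻⁴ × 410 × 0.26 = 0.0105534 m
Δh = 0.03132 + 0.0105534 = 0.0418734 m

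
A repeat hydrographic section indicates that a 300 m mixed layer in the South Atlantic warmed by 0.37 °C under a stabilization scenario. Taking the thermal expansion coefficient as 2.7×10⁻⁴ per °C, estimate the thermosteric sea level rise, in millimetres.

Δh = αΔT·H = 2.7×10⁻⁴ × 0.37 × 300 = 0.02997 m

30 mm of thermosteric rise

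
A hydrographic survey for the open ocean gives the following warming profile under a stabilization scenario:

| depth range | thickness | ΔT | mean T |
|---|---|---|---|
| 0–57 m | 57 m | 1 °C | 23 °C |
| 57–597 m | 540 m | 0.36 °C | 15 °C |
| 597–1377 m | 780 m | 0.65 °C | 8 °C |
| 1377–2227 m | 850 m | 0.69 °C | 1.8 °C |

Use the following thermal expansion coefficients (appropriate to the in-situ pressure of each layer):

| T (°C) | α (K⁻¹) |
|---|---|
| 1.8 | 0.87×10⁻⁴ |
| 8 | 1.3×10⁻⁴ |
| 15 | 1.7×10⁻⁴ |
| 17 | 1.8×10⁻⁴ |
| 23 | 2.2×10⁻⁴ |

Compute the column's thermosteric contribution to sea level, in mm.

Layer 1 at 23 °C → α = 2.2×10⁻⁴ K⁻¹
Layer 2 at 15 °C → α = 1.7×10⁻⁴ K⁻¹
Layer 3 at 8 °C → α = 1.3×10⁻⁴ K⁻¹
Layer 4 at 1.8 °C → α = 0.87×10⁻⁴ K⁻¹
Layer 1: 57 × 1 × 2.2×10⁻⁴ = 0.01254 m
540 × 1.7×10⁻⁴ × 0.36 = 0.033048 m
597–1377 m: 1.3×10⁻⁴ × 0.65 × 780 = 0.06591 m
0.69 × 0.87×10⁻⁴ × 850 = 0.0510255 m
Δh = 0.01254 + 0.033048 + 0.06591 + 0.0510255 = 0.1625235 m ≈ 163 mm

163 mm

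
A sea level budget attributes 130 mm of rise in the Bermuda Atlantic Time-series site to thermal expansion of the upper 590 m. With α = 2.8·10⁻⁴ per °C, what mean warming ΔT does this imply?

ΔT = Δh/(αH) = 0.13 / (2.8×10⁻⁴ × 590) ≈ 0.7869 K

about 0.787 K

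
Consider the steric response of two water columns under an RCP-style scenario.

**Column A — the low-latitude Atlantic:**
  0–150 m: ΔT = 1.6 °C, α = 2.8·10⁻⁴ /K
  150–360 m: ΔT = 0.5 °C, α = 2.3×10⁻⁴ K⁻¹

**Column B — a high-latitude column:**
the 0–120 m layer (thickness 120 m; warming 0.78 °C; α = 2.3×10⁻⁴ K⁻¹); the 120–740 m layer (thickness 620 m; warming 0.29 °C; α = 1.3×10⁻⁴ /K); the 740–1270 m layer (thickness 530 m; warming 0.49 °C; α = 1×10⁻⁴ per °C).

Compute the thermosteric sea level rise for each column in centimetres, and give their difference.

A Layer 1: 2.8×10⁻⁴ × 150 × 1.6 = 0.06720 m
A 210 × 2.3×10⁻⁴ × 0.5 = 0.02415 m
A total: 0.09135 m
B 2.3×10⁻⁴ × 0.78 × 120 = 0.021528 m
B 1.3×10⁻⁴ × 0.29 × 620 = 0.023374 m
B Layer 3: 1×10⁻⁴ × 530 × 0.49 = 0.02597 m
B total: 0.070872 m
Difference: 0.09135 − 0.070872 = 0.020478 m

A: 9.14 cm; B: 7.09 cm; difference 2.05 cm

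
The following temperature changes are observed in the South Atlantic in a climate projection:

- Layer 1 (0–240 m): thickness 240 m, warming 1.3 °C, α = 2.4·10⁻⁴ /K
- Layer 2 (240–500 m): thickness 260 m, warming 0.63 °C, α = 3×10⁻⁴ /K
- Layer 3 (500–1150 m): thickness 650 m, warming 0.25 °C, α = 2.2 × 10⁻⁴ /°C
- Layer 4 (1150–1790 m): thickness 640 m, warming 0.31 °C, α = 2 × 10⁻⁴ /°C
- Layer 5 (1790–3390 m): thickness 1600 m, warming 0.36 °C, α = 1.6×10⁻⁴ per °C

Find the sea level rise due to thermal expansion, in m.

0–240 m: 2.4×10⁻⁴ × 240 × 1.3 = 0.07488 m
260 × 3×10⁻⁴ × 0.63 = 0.04914 m
Layer 3: 2.2×10⁻⁴ × 650 × 0.25 = 0.03575 m
Layer 4: 640 × 2×10⁻⁴ × 0.31 = 0.03968 m
1.6×10⁻⁴ × 0.36 × 1600 = 0.09216 m
Δh = 0.07488 + 0.04914 + 0.03575 + 0.03968 + 0.09216 = 0.29161 m

about 0.292 m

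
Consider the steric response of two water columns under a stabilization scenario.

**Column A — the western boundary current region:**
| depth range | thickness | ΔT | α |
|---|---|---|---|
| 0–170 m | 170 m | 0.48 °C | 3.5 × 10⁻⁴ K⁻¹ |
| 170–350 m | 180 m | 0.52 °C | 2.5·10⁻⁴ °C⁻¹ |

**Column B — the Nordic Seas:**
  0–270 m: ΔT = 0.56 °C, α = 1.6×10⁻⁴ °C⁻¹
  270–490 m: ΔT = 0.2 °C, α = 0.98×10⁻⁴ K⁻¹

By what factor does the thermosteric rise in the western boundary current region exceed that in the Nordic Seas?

A 0.48 × 170 × 3.5×10⁻⁴ = 0.02856 m
A 180 × 0.52 × 2.5×10⁻⁴ = 0.02340 m
A total: 0.05196 m
B Layer 1: 270 × 0.56 × 1.6×10⁻⁴ = 0.024192 m
B Layer 2: 0.98×10⁻⁴ × 0.2 × 220 = 0.004312 m
B total: 0.028504 m
Ratio: 0.05196 / 0.028504 ≈ 1.823

1.82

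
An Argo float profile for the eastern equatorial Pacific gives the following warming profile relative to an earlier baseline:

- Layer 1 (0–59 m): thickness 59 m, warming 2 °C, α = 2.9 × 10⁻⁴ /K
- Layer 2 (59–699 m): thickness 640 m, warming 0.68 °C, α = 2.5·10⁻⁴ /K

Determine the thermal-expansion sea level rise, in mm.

143 mm of thermosteric rise

Layer 1: 2 × 2.9×10⁻⁴ × 59 = 0.03422 m
2.5×10⁻⁴ × 0.68 × 640 = 0.10880 m
Δh = 0.03422 + 0.10880 = 0.14302 m ≈ 143 mm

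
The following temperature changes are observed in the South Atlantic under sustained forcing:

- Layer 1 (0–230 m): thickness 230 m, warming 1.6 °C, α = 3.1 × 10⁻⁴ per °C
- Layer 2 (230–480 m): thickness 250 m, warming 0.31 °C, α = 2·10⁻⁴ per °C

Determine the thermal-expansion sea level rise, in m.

about 0.13 m

0–230 m: 1.6 × 230 × 3.1×10⁻⁴ = 0.11408 m
230–480 m: 0.31 × 2×10⁻⁴ × 250 = 0.01550 m
Δh = 0.11408 + 0.01550 = 0.12958 m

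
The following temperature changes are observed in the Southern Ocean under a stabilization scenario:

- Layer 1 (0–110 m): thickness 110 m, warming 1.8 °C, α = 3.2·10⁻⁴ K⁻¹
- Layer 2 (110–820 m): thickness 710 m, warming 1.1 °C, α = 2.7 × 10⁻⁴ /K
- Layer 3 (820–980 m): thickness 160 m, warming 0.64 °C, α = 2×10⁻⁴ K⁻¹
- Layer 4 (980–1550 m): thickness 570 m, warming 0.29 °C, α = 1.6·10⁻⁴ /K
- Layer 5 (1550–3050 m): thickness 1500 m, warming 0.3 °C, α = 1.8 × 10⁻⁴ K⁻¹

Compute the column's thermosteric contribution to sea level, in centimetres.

0–110 m: 110 × 1.8 × 3.2×10⁻⁴ = 0.06336 m
Layer 2: 2.7×10⁻⁴ × 1.1 × 710 = 0.21087 m
820–980 m: 2×10⁻⁴ × 160 × 0.64 = 0.02048 m
1.6×10⁻⁴ × 0.29 × 570 = 0.026448 m
1.8×10⁻⁴ × 1500 × 0.3 = 0.08100 m
Δh = 0.06336 + 0.21087 + 0.02048 + 0.026448 + 0.08100 = 0.402158 m

40.2 cm of thermosteric rise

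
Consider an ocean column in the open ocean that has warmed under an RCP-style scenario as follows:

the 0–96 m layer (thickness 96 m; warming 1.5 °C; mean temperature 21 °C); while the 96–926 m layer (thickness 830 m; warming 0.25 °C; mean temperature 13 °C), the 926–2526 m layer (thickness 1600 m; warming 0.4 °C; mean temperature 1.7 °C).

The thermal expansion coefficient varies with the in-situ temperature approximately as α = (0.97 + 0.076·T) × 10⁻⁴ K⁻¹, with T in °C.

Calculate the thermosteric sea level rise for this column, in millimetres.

Layer 1: α = (0.97 + 0.076×21)×10⁻⁴ = 2.566×10⁻⁴ K⁻¹
Layer 2: α = (0.97 + 0.076×13)×10⁻⁴ = 1.958×10⁻⁴ K⁻¹
Layer 3: α = (0.97 + 0.076×1.7)×10⁻⁴ = 1.0992×10⁻⁴ K⁻¹
0–96 m: 96 × 1.5 × 2.566×10⁻⁴ = 0.0369504 m
Layer 2: 0.25 × 1.958×10⁻⁴ × 830 = 0.0406285 m
0.4 × 1600 × 1.0992×10⁻⁴ = 0.0703488 m
Δh = 0.0369504 + 0.0406285 + 0.0703488 = 0.1479277 m ≈ 148 mm

Δh = 148 mm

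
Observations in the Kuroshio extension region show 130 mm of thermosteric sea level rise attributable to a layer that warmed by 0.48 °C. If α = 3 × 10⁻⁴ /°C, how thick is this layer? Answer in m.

H = Δh/(αΔT) = 0.13 / (3×10⁻⁴ × 0.48) ≈ 902.8 m

900 m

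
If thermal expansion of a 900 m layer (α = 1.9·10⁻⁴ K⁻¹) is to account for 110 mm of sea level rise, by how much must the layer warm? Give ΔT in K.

ΔT = Δh/(αH) = 0.11 / (1.9×10⁻⁴ × 900) ≈ 0.6433 K

ΔT ≈ 0.643 K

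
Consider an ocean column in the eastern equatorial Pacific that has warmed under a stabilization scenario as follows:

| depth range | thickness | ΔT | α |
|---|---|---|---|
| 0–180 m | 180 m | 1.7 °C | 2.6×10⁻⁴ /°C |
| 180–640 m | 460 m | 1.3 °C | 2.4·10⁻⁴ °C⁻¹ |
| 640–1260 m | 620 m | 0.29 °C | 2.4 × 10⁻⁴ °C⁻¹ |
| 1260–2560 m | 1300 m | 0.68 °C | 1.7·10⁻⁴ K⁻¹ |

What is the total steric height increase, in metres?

Δh ≈ 0.42 m

0–180 m: 1.7 × 180 × 2.6×10⁻⁴ = 0.07956 m
Layer 2: 2.4×10⁻⁴ × 460 × 1.3 = 0.14352 m
Layer 3: 2.4×10⁻⁴ × 0.29 × 620 = 0.043152 m
0.68 × 1.7×10⁻⁴ × 1300 = 0.15028 m
Δh = 0.07956 + 0.14352 + 0.043152 + 0.15028 = 0.416512 m ≈ 0.42 m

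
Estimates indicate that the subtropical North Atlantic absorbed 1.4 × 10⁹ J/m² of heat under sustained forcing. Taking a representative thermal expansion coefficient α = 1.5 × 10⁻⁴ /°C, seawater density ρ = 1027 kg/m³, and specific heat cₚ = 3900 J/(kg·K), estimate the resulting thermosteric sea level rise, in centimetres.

Δh = αQ/(ρcₚ) = 1.5×10⁻⁴ × 1.4×10⁹ / (1027 × 3900) ≈ 0.052431 m

5.24 cm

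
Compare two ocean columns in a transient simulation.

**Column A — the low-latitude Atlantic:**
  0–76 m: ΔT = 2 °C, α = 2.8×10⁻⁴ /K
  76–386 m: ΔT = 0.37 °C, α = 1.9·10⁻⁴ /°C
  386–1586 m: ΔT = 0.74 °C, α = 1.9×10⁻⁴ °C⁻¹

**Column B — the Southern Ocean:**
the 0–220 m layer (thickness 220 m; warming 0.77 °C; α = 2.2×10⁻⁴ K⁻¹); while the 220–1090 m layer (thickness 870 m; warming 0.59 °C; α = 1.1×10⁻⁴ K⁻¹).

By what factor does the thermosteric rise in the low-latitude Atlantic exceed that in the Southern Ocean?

a factor of 2.5

A 0–76 m: 76 × 2 × 2.8×10⁻⁴ = 0.04256 m
A Layer 2: 1.9×10⁻⁴ × 0.37 × 310 = 0.021793 m
A Layer 3: 1200 × 1.9×10⁻⁴ × 0.74 = 0.16872 m
A total: 0.233073 m
B Layer 1: 0.77 × 220 × 2.2×10⁻⁴ = 0.037268 m
B 1.1×10⁻⁴ × 0.59 × 870 = 0.056463 m
B total: 0.093731 m
Ratio: 0.233073 / 0.093731 ≈ 2.487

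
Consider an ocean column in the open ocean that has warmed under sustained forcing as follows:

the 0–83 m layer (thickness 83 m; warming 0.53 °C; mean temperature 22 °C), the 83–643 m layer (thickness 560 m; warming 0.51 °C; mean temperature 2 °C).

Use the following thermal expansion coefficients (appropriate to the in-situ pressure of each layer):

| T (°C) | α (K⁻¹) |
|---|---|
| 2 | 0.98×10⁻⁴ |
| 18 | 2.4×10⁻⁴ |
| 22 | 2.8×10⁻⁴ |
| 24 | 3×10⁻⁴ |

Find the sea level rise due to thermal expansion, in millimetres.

Layer 1 at 22 °C → α = 2.8×10⁻⁴ K⁻¹
Layer 2 at 2 °C → α = 0.98×10⁻⁴ K⁻¹
0–83 m: 2.8×10⁻⁴ × 0.53 × 83 = 0.0123172 m
83–643 m: 0.51 × 0.98×10⁻⁴ × 560 = 0.0279888 m
Δh = 0.0123172 + 0.0279888 = 0.040306 m ≈ 40 mm

Δh ≈ 40 mm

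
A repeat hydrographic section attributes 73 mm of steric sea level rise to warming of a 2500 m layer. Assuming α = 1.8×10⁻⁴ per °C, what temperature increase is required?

about 0.162 °C

ΔT = Δh/(αH) = 0.073 / (1.8×10⁻⁴ × 2500) ≈ 0.1622 °C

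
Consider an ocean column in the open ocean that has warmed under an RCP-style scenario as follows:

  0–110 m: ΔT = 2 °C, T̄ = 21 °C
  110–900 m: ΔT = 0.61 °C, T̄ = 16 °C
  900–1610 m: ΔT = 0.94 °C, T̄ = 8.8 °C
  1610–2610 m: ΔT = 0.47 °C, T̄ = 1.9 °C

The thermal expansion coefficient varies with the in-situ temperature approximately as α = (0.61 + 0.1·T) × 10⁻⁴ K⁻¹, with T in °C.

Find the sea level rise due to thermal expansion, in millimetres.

about 303 mm

Layer 1: α = (0.61 + 0.1×21)×10⁻⁴ = 2.71×10⁻⁴ K⁻¹
Layer 2: α = (0.61 + 0.1×16)×10⁻⁴ = 2.21×10⁻⁴ K⁻¹
Layer 3: α = (0.61 + 0.1×8.8)×10⁻⁴ = 1.49×10⁻⁴ K⁻¹
Layer 4: α = (0.61 + 0.1×1.9)×10⁻⁴ = 0.8×10⁻⁴ K⁻¹
Layer 1: 110 × 2.71×10⁻⁴ × 2 = 0.05962 m
2.21×10⁻⁴ × 0.61 × 790 = 0.1064999 m
900–1610 m: 0.94 × 1.49×10⁻⁴ × 710 = 0.0994426 m
1610–2610 m: 0.47 × 0.8×10⁻⁴ × 1000 = 0.03760 m
Δh = 0.05962 + 0.1064999 + 0.0994426 + 0.03760 = 0.3031625 m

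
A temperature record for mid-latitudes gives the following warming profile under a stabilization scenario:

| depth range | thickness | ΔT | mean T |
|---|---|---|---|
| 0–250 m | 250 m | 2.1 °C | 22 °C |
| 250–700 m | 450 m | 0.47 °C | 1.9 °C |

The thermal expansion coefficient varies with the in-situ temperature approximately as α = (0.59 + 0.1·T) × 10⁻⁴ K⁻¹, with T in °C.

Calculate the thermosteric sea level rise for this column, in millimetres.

Δh = 163 mm

Layer 1: α = (0.59 + 0.1×22)×10⁻⁴ = 2.79×10⁻⁴ K⁻¹
Layer 2: α = (0.59 + 0.1×1.9)×10⁻⁴ = 0.78×10⁻⁴ K⁻¹
0–250 m: 2.79×10⁻⁴ × 250 × 2.1 = 0.146475 m
450 × 0.78×10⁻⁴ × 0.47 = 0.016497 m
Δh = 0.146475 + 0.016497 = 0.162972 m ≈ 163 mm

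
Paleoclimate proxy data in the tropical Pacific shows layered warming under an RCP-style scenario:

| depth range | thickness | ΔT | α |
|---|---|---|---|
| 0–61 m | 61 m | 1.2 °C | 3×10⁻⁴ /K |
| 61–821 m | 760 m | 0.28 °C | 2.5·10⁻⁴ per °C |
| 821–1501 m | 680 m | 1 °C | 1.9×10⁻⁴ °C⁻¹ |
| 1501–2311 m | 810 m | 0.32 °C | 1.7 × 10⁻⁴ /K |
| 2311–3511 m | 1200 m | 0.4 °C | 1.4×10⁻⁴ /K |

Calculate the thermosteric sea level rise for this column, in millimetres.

0–61 m: 3×10⁻⁴ × 61 × 1.2 = 0.02196 m
61–821 m: 0.28 × 760 × 2.5×10⁻⁴ = 0.05320 m
821–1501 m: 1.9×10⁻⁴ × 1 × 680 = 0.12920 m
810 × 1.7×10⁻⁴ × 0.32 = 0.044064 m
1200 × 1.4×10⁻⁴ × 0.4 = 0.06720 m
Δh = 0.02196 + 0.05320 + 0.12920 + 0.044064 + 0.06720 = 0.315624 m

about 316 mm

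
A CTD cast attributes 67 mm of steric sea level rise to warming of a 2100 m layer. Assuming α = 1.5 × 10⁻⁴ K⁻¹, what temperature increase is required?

ΔT ≈ 0.213 K

ΔT = Δh/(αH) = 0.067 / (1.5×10⁻⁴ × 2100) ≈ 0.2127 K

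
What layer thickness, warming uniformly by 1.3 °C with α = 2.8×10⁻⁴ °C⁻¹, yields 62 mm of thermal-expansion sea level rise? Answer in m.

H = Δh/(αΔT) = 0.062 / (2.8×10⁻⁴ × 1.3) ≈ 170.3 m

about 170 m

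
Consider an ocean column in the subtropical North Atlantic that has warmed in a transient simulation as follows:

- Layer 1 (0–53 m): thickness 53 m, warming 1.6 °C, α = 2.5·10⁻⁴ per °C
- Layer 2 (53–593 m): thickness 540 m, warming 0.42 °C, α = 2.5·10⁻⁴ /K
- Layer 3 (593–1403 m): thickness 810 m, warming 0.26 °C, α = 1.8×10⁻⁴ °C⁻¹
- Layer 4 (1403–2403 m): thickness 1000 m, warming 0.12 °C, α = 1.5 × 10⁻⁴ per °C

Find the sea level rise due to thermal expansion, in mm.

Layer 1: 53 × 2.5×10⁻⁴ × 1.6 = 0.02120 m
53–593 m: 2.5×10⁻⁴ × 0.42 × 540 = 0.05670 m
593–1403 m: 1.8×10⁻⁴ × 810 × 0.26 = 0.037908 m
1.5×10⁻⁴ × 0.12 × 1000 = 0.01800 m
Δh = 0.02120 + 0.05670 + 0.037908 + 0.01800 = 0.133808 m

134 mm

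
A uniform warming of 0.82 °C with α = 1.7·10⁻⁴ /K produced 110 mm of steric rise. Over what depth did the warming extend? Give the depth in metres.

H = Δh/(αΔT) = 0.11 / (1.7×10⁻⁴ × 0.82) ≈ 789.1 m

H ≈ 789 m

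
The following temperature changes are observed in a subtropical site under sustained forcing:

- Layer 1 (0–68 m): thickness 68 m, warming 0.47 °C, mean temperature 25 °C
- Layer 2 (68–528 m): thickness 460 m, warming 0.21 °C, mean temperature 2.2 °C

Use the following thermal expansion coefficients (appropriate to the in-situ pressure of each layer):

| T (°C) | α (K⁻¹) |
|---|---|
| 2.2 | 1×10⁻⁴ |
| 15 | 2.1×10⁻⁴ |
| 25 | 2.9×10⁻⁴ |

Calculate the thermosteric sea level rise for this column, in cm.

Δh = 1.89 cm

Layer 1 at 25 °C → α = 2.9×10⁻⁴ K⁻¹
Layer 2 at 2.2 °C → α = 1×10⁻⁴ K⁻¹
Layer 1: 68 × 2.9×10⁻⁴ × 0.47 = 0.0092684 m
Layer 2: 460 × 0.21 × 1×10⁻⁴ = 0.00966 m
Δh = 0.0092684 + 0.00966 = 0.0189284 m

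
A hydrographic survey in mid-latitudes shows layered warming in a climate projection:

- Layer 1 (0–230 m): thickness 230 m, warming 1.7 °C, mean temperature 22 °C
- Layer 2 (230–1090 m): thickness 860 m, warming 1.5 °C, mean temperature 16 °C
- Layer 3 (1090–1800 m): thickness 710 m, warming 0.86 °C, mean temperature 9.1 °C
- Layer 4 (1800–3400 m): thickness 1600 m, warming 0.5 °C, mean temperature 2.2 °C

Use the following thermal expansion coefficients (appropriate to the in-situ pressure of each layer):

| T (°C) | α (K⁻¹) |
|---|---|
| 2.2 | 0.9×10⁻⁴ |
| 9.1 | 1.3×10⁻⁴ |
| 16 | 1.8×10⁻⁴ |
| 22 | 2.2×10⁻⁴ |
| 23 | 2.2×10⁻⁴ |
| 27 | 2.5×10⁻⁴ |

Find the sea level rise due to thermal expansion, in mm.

about 470 mm

Layer 1 at 22 °C → α = 2.2×10⁻⁴ K⁻¹
Layer 2 at 16 °C → α = 1.8×10⁻⁴ K⁻¹
Layer 3 at 9.1 °C → α = 1.3×10⁻⁴ K⁻¹
Layer 4 at 2.2 °C → α = 0.9×10⁻⁴ K⁻¹
0–230 m: 2.2×10⁻⁴ × 230 × 1.7 = 0.08602 m
Layer 2: 1.5 × 860 × 1.8×10⁻⁴ = 0.23220 m
1090–1800 m: 710 × 1.3×10⁻⁴ × 0.86 = 0.079378 m
0.9×10⁻⁴ × 1600 × 0.5 = 0.07200 m
Δh = 0.08602 + 0.23220 + 0.079378 + 0.07200 = 0.469598 m ≈ 470 mm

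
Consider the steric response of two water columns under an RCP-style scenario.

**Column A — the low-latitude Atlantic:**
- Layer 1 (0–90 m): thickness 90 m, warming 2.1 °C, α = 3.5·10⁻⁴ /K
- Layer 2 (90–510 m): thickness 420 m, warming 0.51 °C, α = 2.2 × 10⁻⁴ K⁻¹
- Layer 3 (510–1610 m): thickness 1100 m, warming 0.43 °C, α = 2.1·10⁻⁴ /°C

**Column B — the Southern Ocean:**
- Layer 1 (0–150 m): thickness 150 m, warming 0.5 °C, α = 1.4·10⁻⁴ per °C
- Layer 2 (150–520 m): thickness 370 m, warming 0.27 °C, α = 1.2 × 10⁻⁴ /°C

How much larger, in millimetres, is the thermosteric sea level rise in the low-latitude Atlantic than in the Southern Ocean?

A 3.5×10⁻⁴ × 90 × 2.1 = 0.06615 m
A 2.2×10⁻⁴ × 420 × 0.51 = 0.047124 m
A Layer 3: 1100 × 2.1×10⁻⁴ × 0.43 = 0.09933 m
A total: 0.212604 m
B 0.5 × 150 × 1.4×10⁻⁴ = 0.01050 m
B 370 × 1.2×10⁻⁴ × 0.27 = 0.011988 m
B total: 0.022488 m
Difference: 0.212604 − 0.022488 = 0.190116 m

Δh_A − Δh_B ≈ 190 mm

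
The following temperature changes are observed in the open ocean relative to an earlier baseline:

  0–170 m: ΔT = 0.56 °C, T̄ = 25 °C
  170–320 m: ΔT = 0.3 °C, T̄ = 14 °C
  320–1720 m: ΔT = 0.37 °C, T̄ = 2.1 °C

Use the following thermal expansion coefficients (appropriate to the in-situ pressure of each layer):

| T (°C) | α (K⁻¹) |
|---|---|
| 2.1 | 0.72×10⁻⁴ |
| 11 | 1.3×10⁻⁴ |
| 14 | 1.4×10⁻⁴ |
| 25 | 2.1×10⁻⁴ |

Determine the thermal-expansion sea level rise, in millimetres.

Layer 1 at 25 °C → α = 2.1×10⁻⁴ K⁻¹
Layer 2 at 14 °C → α = 1.4×10⁻⁴ K⁻¹
Layer 3 at 2.1 °C → α = 0.72×10⁻⁴ K⁻¹
Layer 1: 170 × 0.56 × 2.1×10⁻⁴ = 0.019992 m
1.4×10⁻⁴ × 150 × 0.3 = 0.00630 m
Layer 3: 0.72×10⁻⁴ × 0.37 × 1400 = 0.037296 m
Δh = 0.019992 + 0.00630 + 0.037296 = 0.063588 m ≈ 63.6 mm

about 63.6 mm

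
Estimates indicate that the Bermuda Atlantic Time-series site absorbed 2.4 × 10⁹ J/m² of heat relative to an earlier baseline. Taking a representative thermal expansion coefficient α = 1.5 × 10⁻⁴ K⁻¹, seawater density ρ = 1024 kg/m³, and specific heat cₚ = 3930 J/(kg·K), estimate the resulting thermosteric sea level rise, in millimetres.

89.5 mm

Δh = αQ/(ρcₚ) = 1.5×10⁻⁴ × 2.4×10⁹ / (1024 × 3930) ≈ 0.089456 m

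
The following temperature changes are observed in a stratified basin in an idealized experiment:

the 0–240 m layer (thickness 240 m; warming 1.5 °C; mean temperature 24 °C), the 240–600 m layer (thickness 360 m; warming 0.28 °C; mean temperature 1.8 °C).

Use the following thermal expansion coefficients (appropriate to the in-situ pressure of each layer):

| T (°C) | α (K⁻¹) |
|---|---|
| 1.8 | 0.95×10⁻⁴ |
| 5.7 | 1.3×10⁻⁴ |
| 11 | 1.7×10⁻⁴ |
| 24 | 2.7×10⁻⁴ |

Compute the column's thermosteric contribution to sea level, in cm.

Layer 1 at 24 °C → α = 2.7×10⁻⁴ K⁻¹
Layer 2 at 1.8 °C → α = 0.95×10⁻⁴ K⁻¹
0–240 m: 1.5 × 2.7×10⁻⁴ × 240 = 0.09720 m
Layer 2: 360 × 0.28 × 0.95×10⁻⁴ = 0.009576 m
Δh = 0.09720 + 0.009576 = 0.106776 m

Δh = 10.7 cm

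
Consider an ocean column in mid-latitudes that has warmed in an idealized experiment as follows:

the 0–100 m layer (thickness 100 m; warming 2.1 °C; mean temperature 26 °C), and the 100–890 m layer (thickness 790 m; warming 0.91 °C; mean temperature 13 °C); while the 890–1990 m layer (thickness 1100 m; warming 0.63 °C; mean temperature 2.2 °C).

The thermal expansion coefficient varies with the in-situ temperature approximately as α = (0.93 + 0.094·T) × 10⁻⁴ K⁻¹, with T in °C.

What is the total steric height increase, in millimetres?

Layer 1: α = (0.93 + 0.094×26)×10⁻⁴ = 3.374×10⁻⁴ K⁻¹
Layer 2: α = (0.93 + 0.094×13)×10⁻⁴ = 2.152×10⁻⁴ K⁻¹
Layer 3: α = (0.93 + 0.094×2.2)×10⁻⁴ = 1.1368×10⁻⁴ K⁻¹
Layer 1: 100 × 3.374×10⁻⁴ × 2.1 = 0.070854 m
100–890 m: 2.152×10⁻⁴ × 0.91 × 790 = 0.15470728 m
890–1990 m: 1100 × 0.63 × 1.1368×10⁻⁴ = 0.07878024 m
Δh = 0.070854 + 0.15470728 + 0.07878024 = 0.30434152 m ≈ 304 mm

304 mm of thermosteric rise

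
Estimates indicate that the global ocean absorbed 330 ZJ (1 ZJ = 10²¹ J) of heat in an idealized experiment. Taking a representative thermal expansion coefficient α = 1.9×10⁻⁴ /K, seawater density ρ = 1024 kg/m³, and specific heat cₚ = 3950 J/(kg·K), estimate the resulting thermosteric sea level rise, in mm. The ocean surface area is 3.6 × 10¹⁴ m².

43.1 mm of thermosteric rise

Per unit area: Q = 330×10²¹ / (3.6×10¹⁴) ≈ 9.167×10⁸ J/m²
Δh = αQ/(ρcₚ) = 1.9×10⁻⁴ × 9.167×10⁸ / (1024 × 3950) ≈ 0.043061 m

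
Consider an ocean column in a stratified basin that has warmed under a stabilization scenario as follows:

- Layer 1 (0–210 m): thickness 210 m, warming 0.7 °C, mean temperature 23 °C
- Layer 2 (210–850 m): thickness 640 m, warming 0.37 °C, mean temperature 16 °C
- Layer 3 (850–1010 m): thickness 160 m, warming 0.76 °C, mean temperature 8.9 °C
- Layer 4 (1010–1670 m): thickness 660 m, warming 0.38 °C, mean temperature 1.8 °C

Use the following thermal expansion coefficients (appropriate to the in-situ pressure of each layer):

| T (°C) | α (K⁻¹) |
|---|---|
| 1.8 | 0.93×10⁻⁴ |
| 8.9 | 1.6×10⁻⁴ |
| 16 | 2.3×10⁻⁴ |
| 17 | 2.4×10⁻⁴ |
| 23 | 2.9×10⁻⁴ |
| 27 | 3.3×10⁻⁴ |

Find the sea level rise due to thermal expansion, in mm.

140 mm

Layer 1 at 23 °C → α = 2.9×10⁻⁴ K⁻¹
Layer 2 at 16 °C → α = 2.3×10⁻⁴ K⁻¹
Layer 3 at 8.9 °C → α = 1.6×10⁻⁴ K⁻¹
Layer 4 at 1.8 °C → α = 0.93×10⁻⁴ K⁻¹
Layer 1: 0.7 × 210 × 2.9×10⁻⁴ = 0.04263 m
Layer 2: 640 × 0.37 × 2.3×10⁻⁴ = 0.054464 m
850–1010 m: 0.76 × 1.6×10⁻⁴ × 160 = 0.019456 m
660 × 0.93×10⁻⁴ × 0.38 = 0.0233244 m
Δh = 0.04263 + 0.054464 + 0.019456 + 0.0233244 = 0.1398744 m ≈ 140 mm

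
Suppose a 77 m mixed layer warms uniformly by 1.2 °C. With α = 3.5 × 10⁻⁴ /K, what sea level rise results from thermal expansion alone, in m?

Δh = 0.0323 m

Δh = αΔT·H = 3.5×10⁻⁴ × 1.2 × 77 = 0.03234 m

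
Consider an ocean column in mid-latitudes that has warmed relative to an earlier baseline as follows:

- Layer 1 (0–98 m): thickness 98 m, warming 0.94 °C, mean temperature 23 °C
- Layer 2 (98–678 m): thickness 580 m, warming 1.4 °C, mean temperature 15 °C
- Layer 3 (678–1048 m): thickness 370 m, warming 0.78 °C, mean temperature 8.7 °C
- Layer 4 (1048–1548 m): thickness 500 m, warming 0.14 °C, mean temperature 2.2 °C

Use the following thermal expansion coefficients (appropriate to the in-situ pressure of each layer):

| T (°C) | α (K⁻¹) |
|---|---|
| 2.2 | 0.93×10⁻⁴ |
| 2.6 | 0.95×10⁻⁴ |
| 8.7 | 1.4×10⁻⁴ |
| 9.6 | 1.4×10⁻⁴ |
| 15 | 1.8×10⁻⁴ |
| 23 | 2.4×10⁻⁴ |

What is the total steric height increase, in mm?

215 mm

Layer 1 at 23 °C → α = 2.4×10⁻⁴ K⁻¹
Layer 2 at 15 °C → α = 1.8×10⁻⁴ K⁻¹
Layer 3 at 8.7 °C → α = 1.4×10⁻⁴ K⁻¹
Layer 4 at 2.2 °C → α = 0.93×10⁻⁴ K⁻¹
Layer 1: 98 × 2.4×10⁻⁴ × 0.94 = 0.0221088 m
98–678 m: 580 × 1.8×10⁻⁴ × 1.4 = 0.14616 m
678–1048 m: 0.78 × 1.4×10⁻⁴ × 370 = 0.040404 m
Layer 4: 500 × 0.14 × 0.93×10⁻⁴ = 0.00651 m
Δh = 0.0221088 + 0.14616 + 0.040404 + 0.00651 = 0.2151828 m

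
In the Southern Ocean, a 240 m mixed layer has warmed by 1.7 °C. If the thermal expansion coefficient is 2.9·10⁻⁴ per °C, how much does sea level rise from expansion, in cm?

about 12 cm

Δh = αΔT·H = 2.9×10⁻⁴ × 1.7 × 240 = 0.11832 m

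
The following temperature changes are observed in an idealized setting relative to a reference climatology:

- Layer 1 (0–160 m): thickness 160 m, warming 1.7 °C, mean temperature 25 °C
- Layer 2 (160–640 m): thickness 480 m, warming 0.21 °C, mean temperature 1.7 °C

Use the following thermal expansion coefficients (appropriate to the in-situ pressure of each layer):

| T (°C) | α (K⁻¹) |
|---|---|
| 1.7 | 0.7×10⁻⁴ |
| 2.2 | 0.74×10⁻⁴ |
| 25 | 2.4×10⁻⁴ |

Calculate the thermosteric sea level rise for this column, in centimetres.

Δh = 7.2 cm

Layer 1 at 25 °C → α = 2.4×10⁻⁴ K⁻¹
Layer 2 at 1.7 °C → α = 0.7×10⁻⁴ K⁻¹
Layer 1: 2.4×10⁻⁴ × 160 × 1.7 = 0.06528 m
0.21 × 0.7×10⁻⁴ × 480 = 0.007056 m
Δh = 0.06528 + 0.007056 = 0.072336 m ≈ 7.2 cm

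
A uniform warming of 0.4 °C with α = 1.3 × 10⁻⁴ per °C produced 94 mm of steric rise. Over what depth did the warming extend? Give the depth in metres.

H = Δh/(αΔT) = 0.094 / (1.3×10⁻⁴ × 0.4) ≈ 1808 m

H ≈ 1800 m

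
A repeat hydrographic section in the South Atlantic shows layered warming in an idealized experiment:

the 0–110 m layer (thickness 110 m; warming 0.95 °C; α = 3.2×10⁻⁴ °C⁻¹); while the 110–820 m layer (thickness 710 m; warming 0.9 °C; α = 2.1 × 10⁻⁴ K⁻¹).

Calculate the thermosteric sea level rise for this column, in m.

0.168 m of thermosteric rise

0–110 m: 0.95 × 3.2×10⁻⁴ × 110 = 0.03344 m
710 × 0.9 × 2.1×10⁻⁴ = 0.13419 m
Δh = 0.03344 + 0.13419 = 0.16763 m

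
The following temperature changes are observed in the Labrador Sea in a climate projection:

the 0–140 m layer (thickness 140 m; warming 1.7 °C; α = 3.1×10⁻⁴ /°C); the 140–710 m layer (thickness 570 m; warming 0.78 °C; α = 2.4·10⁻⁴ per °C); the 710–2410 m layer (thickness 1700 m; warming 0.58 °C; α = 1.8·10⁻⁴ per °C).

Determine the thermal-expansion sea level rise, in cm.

about 35.8 cm

140 × 3.1×10⁻⁴ × 1.7 = 0.07378 m
Layer 2: 570 × 2.4×10⁻⁴ × 0.78 = 0.106704 m
710–2410 m: 0.58 × 1700 × 1.8×10⁻⁴ = 0.17748 m
Δh = 0.07378 + 0.106704 + 0.17748 = 0.357964 m ≈ 35.8 cm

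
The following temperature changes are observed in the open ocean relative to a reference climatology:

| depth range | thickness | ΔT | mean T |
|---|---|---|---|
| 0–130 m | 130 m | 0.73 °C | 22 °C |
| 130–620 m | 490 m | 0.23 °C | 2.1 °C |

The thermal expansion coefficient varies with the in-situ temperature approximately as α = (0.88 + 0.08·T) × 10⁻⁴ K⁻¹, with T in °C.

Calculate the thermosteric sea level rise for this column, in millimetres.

Δh ≈ 36.9 mm

Layer 1: α = (0.88 + 0.08×22)×10⁻⁴ = 2.64×10⁻⁴ K⁻¹
Layer 2: α = (0.88 + 0.08×2.1)×10⁻⁴ = 1.048×10⁻⁴ K⁻¹
Layer 1: 2.64×10⁻⁴ × 0.73 × 130 = 0.0250536 m
Layer 2: 490 × 0.23 × 1.048×10⁻⁴ = 0.01181096 m
Δh = 0.0250536 + 0.01181096 = 0.03686456 m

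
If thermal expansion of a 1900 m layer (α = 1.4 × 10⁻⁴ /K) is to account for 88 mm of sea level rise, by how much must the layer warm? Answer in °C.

ΔT ≈ 0.331 °C

ΔT = Δh/(αH) = 0.088 / (1.4×10⁻⁴ × 1900) ≈ 0.3308 °C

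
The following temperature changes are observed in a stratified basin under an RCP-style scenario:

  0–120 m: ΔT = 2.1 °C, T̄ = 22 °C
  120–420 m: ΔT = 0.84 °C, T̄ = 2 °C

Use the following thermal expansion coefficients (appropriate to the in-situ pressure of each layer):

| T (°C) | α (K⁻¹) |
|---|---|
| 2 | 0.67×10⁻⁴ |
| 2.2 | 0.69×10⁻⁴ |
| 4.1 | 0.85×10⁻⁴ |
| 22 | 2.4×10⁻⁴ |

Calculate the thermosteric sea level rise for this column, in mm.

Layer 1 at 22 °C → α = 2.4×10⁻⁴ K⁻¹
Layer 2 at 2 °C → α = 0.67×10⁻⁴ K⁻¹
Layer 1: 2.1 × 120 × 2.4×10⁻⁴ = 0.06048 m
300 × 0.84 × 0.67×10⁻⁴ = 0.016884 m
Δh = 0.06048 + 0.016884 = 0.077364 m

77 mm of thermosteric rise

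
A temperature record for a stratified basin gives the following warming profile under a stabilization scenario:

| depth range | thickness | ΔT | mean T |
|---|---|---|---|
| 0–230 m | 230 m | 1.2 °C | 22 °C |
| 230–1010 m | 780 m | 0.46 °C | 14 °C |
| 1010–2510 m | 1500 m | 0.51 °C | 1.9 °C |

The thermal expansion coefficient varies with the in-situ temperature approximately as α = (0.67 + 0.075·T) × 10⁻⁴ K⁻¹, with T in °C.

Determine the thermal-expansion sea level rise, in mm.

Layer 1: α = (0.67 + 0.075×22)×10⁻⁴ = 2.32×10⁻⁴ K⁻¹
Layer 2: α = (0.67 + 0.075×14)×10⁻⁴ = 1.72×10⁻⁴ K⁻¹
Layer 3: α = (0.67 + 0.075×1.9)×10⁻⁴ = 0.8125×10⁻⁴ K⁻¹
2.32×10⁻⁴ × 1.2 × 230 = 0.064032 m
Layer 2: 1.72×10⁻⁴ × 0.46 × 780 = 0.0617136 m
1010–2510 m: 1500 × 0.8125×10⁻⁴ × 0.51 = 0.06215625 m
Δh = 0.064032 + 0.0617136 + 0.06215625 = 0.18790185 m ≈ 188 mm

188 mm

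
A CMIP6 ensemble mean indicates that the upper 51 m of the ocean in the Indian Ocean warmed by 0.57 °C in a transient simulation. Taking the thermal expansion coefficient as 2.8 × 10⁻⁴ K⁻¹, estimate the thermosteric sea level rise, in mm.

Δh ≈ 8.1 mm

Δh = αΔT·H = 2.8×10⁻⁴ × 0.57 × 51 = 0.0081396 m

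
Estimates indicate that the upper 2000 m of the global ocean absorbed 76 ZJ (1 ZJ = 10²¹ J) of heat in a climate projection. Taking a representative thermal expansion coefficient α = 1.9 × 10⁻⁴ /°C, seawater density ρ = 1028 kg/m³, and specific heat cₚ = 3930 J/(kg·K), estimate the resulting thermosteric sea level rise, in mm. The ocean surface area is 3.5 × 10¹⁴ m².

Per unit area: Q = 76×10²¹ / (3.5×10¹⁴) ≈ 2.171×10⁸ J/m²
Δh = αQ/(ρcₚ) = 1.9×10⁻⁴ × 2.171×10⁸ / (1028 × 3930) ≈ 0.01021 m

10.2 mm of thermosteric rise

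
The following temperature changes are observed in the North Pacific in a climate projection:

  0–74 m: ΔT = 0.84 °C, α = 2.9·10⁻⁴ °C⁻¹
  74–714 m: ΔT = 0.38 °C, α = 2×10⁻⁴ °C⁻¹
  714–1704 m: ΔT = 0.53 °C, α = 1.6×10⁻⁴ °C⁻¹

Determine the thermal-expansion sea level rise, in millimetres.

Layer 1: 2.9×10⁻⁴ × 74 × 0.84 = 0.0180264 m
74–714 m: 640 × 0.38 × 2×10⁻⁴ = 0.04864 m
714–1704 m: 990 × 0.53 × 1.6×10⁻⁴ = 0.083952 m
Δh = 0.0180264 + 0.04864 + 0.083952 = 0.1506184 m

Δh = 151 mm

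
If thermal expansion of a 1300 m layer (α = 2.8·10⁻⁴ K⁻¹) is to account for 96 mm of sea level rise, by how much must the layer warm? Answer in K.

ΔT = Δh/(αH) = 0.096 / (2.8×10⁻⁴ × 1300) ≈ 0.2637 K

0.264 K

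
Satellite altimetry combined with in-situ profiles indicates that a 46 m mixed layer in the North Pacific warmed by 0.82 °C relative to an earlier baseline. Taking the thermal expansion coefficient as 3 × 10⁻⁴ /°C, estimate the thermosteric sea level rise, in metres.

Δh = αΔT·H = 3×10⁻⁴ × 0.82 × 46 = 0.011316 m

0.011 m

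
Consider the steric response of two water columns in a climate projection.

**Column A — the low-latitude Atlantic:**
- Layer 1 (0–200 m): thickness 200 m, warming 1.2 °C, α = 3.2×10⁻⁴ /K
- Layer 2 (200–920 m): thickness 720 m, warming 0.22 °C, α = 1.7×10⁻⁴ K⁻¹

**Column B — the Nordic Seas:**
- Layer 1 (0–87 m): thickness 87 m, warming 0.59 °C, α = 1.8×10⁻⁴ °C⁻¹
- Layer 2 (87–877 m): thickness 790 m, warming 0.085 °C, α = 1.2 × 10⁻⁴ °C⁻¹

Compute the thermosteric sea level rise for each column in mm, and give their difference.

Δh_A ≈ 104 mm, Δh_B ≈ 17.3 mm; difference ≈ 86.4 mm

A Layer 1: 200 × 1.2 × 3.2×10⁻⁴ = 0.07680 m
A 1.7×10⁻⁴ × 0.22 × 720 = 0.026928 m
A total: 0.103728 m
B 0.59 × 87 × 1.8×10⁻⁴ = 0.0092394 m
B 87–877 m: 1.2×10⁻⁴ × 790 × 0.085 = 0.008058 m
B total: 0.0172974 m
Difference: 0.103728 − 0.0172974 = 0.0864306 m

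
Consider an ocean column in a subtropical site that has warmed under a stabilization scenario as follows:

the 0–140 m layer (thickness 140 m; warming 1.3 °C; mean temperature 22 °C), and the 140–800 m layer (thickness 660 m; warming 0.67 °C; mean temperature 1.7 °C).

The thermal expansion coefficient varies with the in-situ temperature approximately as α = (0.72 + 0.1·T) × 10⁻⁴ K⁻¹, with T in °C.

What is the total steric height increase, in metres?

Layer 1: α = (0.72 + 0.1×22)×10⁻⁴ = 2.92×10⁻⁴ K⁻¹
Layer 2: α = (0.72 + 0.1×1.7)×10⁻⁴ = 0.89×10⁻⁴ K⁻¹
0–140 m: 1.3 × 140 × 2.92×10⁻⁴ = 0.053144 m
140–800 m: 0.67 × 660 × 0.89×10⁻⁴ = 0.0393558 m
Δh = 0.053144 + 0.0393558 = 0.0924998 m

Δh ≈ 0.092 m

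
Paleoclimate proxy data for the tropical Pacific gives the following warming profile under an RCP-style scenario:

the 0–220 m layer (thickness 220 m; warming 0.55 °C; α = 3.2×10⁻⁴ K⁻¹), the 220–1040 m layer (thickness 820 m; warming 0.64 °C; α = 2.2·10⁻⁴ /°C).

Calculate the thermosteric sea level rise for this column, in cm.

Layer 1: 220 × 3.2×10⁻⁴ × 0.55 = 0.03872 m
Layer 2: 0.64 × 820 × 2.2×10⁻⁴ = 0.115456 m
Δh = 0.03872 + 0.115456 = 0.154176 m

Δh = 15.4 cm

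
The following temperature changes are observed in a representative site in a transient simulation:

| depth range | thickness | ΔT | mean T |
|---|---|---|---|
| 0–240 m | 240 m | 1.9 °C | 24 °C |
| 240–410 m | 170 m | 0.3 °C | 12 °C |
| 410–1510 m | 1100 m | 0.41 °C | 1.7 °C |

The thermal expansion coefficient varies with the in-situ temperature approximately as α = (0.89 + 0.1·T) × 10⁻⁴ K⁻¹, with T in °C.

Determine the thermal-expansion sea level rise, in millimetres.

about 208 mm

Layer 1: α = (0.89 + 0.1×24)×10⁻⁴ = 3.29×10⁻⁴ K⁻¹
Layer 2: α = (0.89 + 0.1×12)×10⁻⁴ = 2.09×10⁻⁴ K⁻¹
Layer 3: α = (0.89 + 0.1×1.7)×10⁻⁴ = 1.06×10⁻⁴ K⁻¹
1.9 × 240 × 3.29×10⁻⁴ = 0.150024 m
170 × 0.3 × 2.09×10⁻⁴ = 0.010659 m
Layer 3: 1100 × 0.41 × 1.06×10⁻⁴ = 0.047806 m
Δh = 0.150024 + 0.010659 + 0.047806 = 0.208489 m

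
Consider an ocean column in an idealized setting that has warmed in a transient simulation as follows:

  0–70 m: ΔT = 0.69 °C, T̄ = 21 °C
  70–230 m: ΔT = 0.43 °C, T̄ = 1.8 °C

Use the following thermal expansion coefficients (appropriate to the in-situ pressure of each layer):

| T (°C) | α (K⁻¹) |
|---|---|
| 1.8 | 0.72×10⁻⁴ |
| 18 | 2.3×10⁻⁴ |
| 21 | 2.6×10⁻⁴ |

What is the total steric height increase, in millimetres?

Layer 1 at 21 °C → α = 2.6×10⁻⁴ K⁻¹
Layer 2 at 1.8 °C → α = 0.72×10⁻⁴ K⁻¹
0–70 m: 70 × 2.6×10⁻⁴ × 0.69 = 0.012558 m
0.43 × 160 × 0.72×10⁻⁴ = 0.0049536 m
Δh = 0.012558 + 0.0049536 = 0.0175116 m

about 17.5 mm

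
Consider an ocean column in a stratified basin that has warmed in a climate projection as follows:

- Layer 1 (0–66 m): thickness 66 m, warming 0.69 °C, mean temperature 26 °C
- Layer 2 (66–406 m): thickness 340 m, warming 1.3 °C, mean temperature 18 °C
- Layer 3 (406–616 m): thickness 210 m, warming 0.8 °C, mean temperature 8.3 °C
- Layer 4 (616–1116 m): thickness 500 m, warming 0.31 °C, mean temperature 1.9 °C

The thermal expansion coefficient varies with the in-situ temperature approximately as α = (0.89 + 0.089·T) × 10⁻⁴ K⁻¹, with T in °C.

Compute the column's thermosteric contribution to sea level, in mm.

Δh ≈ 170 mm

Layer 1: α = (0.89 + 0.089×26)×10⁻⁴ = 3.204×10⁻⁴ K⁻¹
Layer 2: α = (0.89 + 0.089×18)×10⁻⁴ = 2.492×10⁻⁴ K⁻¹
Layer 3: α = (0.89 + 0.089×8.3)×10⁻⁴ = 1.6287×10⁻⁴ K⁻¹
Layer 4: α = (0.89 + 0.089×1.9)×10⁻⁴ = 1.0591×10⁻⁴ K⁻¹
0–66 m: 0.69 × 66 × 3.204×10⁻⁴ = 0.014591016 m
Layer 2: 1.3 × 340 × 2.492×10⁻⁴ = 0.1101464 m
406–616 m: 210 × 1.6287×10⁻⁴ × 0.8 = 0.02736216 m
Layer 4: 0.31 × 500 × 1.0591×10⁻⁴ = 0.01641605 m
Δh = 0.014591016 + 0.1101464 + 0.02736216 + 0.01641605 = 0.168515626 m ≈ 170 mm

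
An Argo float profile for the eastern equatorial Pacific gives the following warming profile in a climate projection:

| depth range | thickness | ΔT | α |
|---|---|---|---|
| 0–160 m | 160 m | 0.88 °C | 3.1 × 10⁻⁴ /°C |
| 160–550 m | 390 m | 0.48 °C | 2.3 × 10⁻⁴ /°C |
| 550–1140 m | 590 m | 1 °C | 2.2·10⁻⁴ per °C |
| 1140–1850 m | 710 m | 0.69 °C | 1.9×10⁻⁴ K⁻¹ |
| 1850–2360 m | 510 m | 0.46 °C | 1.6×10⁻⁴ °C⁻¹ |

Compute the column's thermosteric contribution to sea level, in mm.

Layer 1: 3.1×10⁻⁴ × 0.88 × 160 = 0.043648 m
160–550 m: 2.3×10⁻⁴ × 0.48 × 390 = 0.043056 m
Layer 3: 1 × 590 × 2.2×10⁻⁴ = 0.12980 m
Layer 4: 1.9×10⁻⁴ × 0.69 × 710 = 0.093081 m
Layer 5: 1.6×10⁻⁴ × 0.46 × 510 = 0.037536 m
Δh = 0.043648 + 0.043056 + 0.12980 + 0.093081 + 0.037536 = 0.347121 m

Δh ≈ 350 mm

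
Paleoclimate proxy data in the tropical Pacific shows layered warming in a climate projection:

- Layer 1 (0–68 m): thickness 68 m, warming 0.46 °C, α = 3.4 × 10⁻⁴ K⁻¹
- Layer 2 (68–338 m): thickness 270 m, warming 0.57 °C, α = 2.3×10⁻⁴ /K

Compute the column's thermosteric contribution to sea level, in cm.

Layer 1: 68 × 0.46 × 3.4×10⁻⁴ = 0.0106352 m
0.57 × 2.3×10⁻⁴ × 270 = 0.035397 m
Δh = 0.0106352 + 0.035397 = 0.0460322 m

4.60 cm of thermosteric rise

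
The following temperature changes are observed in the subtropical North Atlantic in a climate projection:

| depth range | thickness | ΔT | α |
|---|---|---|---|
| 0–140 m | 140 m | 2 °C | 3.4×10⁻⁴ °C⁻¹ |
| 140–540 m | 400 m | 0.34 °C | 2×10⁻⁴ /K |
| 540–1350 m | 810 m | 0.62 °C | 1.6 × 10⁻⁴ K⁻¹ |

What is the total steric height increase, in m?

Layer 1: 2 × 3.4×10⁻⁴ × 140 = 0.09520 m
400 × 0.34 × 2×10⁻⁴ = 0.02720 m
810 × 1.6×10⁻⁴ × 0.62 = 0.080352 m
Δh = 0.09520 + 0.02720 + 0.080352 = 0.202752 m

about 0.20 m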